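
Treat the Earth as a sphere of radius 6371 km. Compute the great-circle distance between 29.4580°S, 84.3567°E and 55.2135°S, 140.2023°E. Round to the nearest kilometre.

Δλ = 140.2023 − 84.3567 = 55.8456°.
Δφ = -55.2135 − -29.4580 = -25.7555°.
a = sin²(Δφ/2) + cos φ₁ · cos φ₂ · sin²(Δλ/2) = 0.158605.
c = 2·atan2(√a, √(1−a)) = 0.81922 rad → d = 6371·c ≈ 5219.27 km.

5219 km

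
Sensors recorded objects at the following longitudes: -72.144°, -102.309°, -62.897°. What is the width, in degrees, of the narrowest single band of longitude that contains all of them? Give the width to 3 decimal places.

Sort the longitudes: -102.309°, -72.144°, -62.897°.
Eastward gaps between consecutive values (wrapping around): 30.165°, 9.247°, 320.588°.
Largest gap = 320.588° ⇒ minimal covering band is its complement: 360° − 320.588° = 39.412°.
Band runs from -102.309° eastward to -62.897°.

39.412°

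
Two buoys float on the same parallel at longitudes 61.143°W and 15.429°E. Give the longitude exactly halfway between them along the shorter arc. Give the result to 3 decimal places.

22.857°W

Signed shortest Δλ from -61.143° to +15.429° is +76.572°.
Midpoint longitude = -61.143° + (+76.572°)/2 = -61.143° + 38.286° = -22.857°.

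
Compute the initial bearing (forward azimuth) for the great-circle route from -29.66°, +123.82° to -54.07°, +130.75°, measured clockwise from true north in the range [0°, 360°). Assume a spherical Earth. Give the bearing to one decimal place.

170.3°

Δλ = 130.75 − 123.82 = 6.93°.
θ = atan2( sin Δλ · cos φ₂ , cos φ₁ · sin φ₂ − sin φ₁ · cos φ₂ · cos Δλ )
  = atan2(0.07080, -0.41538) = 170.327° → normalised to [0°, 360°): 170.327°.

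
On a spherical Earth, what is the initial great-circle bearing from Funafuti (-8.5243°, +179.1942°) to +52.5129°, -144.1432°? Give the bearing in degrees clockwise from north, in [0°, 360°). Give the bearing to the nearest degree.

23°

Δλ = -144.1432 − 179.1942 = -323.3374°; wrapped into (−180°, 180°]: 36.6626°.
θ = atan2( sin Δλ · cos φ₂ , cos φ₁ · sin φ₂ − sin φ₁ · cos φ₂ · cos Δλ )
  = atan2(0.36339, 0.85709) = 22.976° → normalised to [0°, 360°): 22.976°.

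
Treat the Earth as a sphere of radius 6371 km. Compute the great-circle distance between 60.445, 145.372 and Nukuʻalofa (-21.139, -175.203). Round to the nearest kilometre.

9742 km

Δλ = -175.203 − 145.372 = -320.575°; wrapped into (−180°, 180°]: 39.425°.
Δφ = -21.139 − 60.445 = -81.584°.
a = sin²(Δφ/2) + cos φ₁ · cos φ₂ · sin²(Δλ/2) = 0.479163.
c = 2·atan2(√a, √(1−a)) = 1.52911 rad → d = 6371·c ≈ 9741.96 km.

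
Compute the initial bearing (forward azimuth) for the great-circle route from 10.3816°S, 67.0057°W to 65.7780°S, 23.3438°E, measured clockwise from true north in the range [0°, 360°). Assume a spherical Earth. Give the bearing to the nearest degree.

Δλ = 23.3438 − -67.0057 = 90.3495°.
θ = atan2( sin Δλ · cos φ₂ , cos φ₁ · sin φ₂ − sin φ₁ · cos φ₂ · cos Δλ )
  = atan2(0.41027, -0.89748) = 155.434° → normalised to [0°, 360°): 155.434°.

155°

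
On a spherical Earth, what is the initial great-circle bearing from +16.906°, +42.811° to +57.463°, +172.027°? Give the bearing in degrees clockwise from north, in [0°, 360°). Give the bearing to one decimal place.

Δλ = 172.027 − 42.811 = 129.216°.
θ = atan2( sin Δλ · cos φ₂ , cos φ₁ · sin φ₂ − sin φ₁ · cos φ₂ · cos Δλ )
  = atan2(0.41670, 0.90550) = 24.712° → normalised to [0°, 360°): 24.712°.

24.7°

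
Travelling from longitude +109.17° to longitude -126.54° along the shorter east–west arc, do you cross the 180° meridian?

Naïve |-126.54 − 109.17| = 235.71° > 180°, so the shorter arc goes the other way round — across 180°.
Signed shortest Δλ = ((-126.54 − 109.17 + 180) mod 360) − 180 = 124.29°.
Going east by 124.29° from +109.17° passes through 180° before reaching -126.54°.

Yes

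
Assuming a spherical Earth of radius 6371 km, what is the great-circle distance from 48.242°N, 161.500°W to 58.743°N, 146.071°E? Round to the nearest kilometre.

Δλ = 146.071 − -161.500 = 307.571°; wrapped into (−180°, 180°]: -52.429°.
Δφ = 58.743 − 48.242 = 10.501°.
a = sin²(Δφ/2) + cos φ₁ · cos φ₂ · sin²(Δλ/2) = 0.075804.
c = 2·atan2(√a, √(1−a)) = 0.55785 rad → d = 6371·c ≈ 3554.09 km.

3554 km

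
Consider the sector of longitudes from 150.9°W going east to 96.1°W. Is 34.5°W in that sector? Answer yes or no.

No

Band width going east from -150.9° to -96.1°: ((-96.1 − -150.9) mod 360) = 54.8°.
Offset of -34.5° east of the west edge: ((-34.5 − -150.9) mod 360) = 116.4°.
116.4° > 54.8° ⇒ outside.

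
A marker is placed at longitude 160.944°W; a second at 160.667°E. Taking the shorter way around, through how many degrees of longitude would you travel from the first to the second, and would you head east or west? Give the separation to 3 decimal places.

Raw difference: 160.667 − -160.944 = 321.611°.
Normalise into (−180°, 180°]: 321.611° − 360° = -38.389°.
Negative ⇒ the second point lies to the west; separation 38.389°.

38.389° west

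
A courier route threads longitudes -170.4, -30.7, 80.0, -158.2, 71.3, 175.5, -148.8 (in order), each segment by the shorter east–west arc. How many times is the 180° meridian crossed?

Leg 1: -170.4° → -30.7°, shortest Δλ = 139.7° (east) — does not cross 180°.
Leg 2: -30.7° → +80.0°, shortest Δλ = 110.7° (east) — does not cross 180°.
Leg 3: +80.0° → -158.2°, shortest Δλ = 121.8° (east) — crosses 180°.
Leg 4: -158.2° → +71.3°, shortest Δλ = -130.5° (west) — crosses 180°.
Leg 5: +71.3° → +175.5°, shortest Δλ = 104.2° (east) — does not cross 180°.
Leg 6: +175.5° → -148.8°, shortest Δλ = 35.7° (east) — crosses 180°.
Total crossings: 3.

3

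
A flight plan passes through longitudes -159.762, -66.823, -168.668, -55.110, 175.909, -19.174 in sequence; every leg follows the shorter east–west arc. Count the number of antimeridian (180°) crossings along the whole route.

2

Leg 1: -159.762° → -66.823°, shortest Δλ = 92.939° (east) — does not cross 180°.
Leg 2: -66.823° → -168.668°, shortest Δλ = -101.845° (west) — does not cross 180°.
Leg 3: -168.668° → -55.110°, shortest Δλ = 113.558° (east) — does not cross 180°.
Leg 4: -55.110° → +175.909°, shortest Δλ = -128.981° (west) — crosses 180°.
Leg 5: +175.909° → -19.174°, shortest Δλ = 164.917° (east) — crosses 180°.
Total crossings: 2.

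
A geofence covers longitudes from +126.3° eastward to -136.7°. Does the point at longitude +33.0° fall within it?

No

Band width going east from +126.3° to -136.7°: ((-136.7 − 126.3) mod 360) = 97.0°.
Offset of +33.0° east of the west edge: ((33.0 − 126.3) mod 360) = 266.7°.
266.7° > 97.0° ⇒ outside.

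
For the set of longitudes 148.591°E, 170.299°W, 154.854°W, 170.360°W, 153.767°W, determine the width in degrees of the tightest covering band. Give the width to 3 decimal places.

57.642°

Sort the longitudes: -170.360°, -170.299°, -154.854°, -153.767°, +148.591°.
Eastward gaps between consecutive values (wrapping around): 0.061°, 15.445°, 1.087°, 302.358°, 41.049°.
Largest gap = 302.358° ⇒ minimal covering band is its complement: 360° − 302.358° = 57.642°.
Band runs from +148.591° eastward to -153.767°, crossing the antimeridian.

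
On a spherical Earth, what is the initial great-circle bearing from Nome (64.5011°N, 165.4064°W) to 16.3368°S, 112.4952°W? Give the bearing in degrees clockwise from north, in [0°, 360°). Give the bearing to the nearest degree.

Δλ = -112.4952 − -165.4064 = 52.9112°.
θ = atan2( sin Δλ · cos φ₂ , cos φ₁ · sin φ₂ − sin φ₁ · cos φ₂ · cos Δλ )
  = atan2(0.76549, -0.64342) = 130.048° → normalised to [0°, 360°): 130.048°.

130°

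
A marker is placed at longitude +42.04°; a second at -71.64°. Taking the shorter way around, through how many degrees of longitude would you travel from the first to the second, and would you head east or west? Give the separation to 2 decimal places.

113.68° west

Raw difference: -71.64 − 42.04 = -113.68°.
Normalise into (−180°, 180°]: -113.68° stays -113.68°.
Negative ⇒ the second point lies to the west; separation 113.68°.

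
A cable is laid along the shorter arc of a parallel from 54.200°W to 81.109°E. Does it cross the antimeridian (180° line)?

Signed shortest Δλ = ((81.109 − -54.200 + 180) mod 360) − 180 = 135.309°.
Going east by 135.309° from -54.200° reaches +81.109° without touching 180°.

No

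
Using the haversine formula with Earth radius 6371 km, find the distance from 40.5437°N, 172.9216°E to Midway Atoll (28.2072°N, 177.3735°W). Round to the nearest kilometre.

Δλ = -177.3735 − 172.9216 = -350.2951°; wrapped into (−180°, 180°]: 9.7049°.
Δφ = 28.2072 − 40.5437 = -12.3365°.
a = sin²(Δφ/2) + cos φ₁ · cos φ₂ · sin²(Δλ/2) = 0.016337.
c = 2·atan2(√a, √(1−a)) = 0.25633 rad → d = 6371·c ≈ 1633.10 km.

1633 km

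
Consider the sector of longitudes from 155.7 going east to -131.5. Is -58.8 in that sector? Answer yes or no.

No

Band width going east from +155.7° to -131.5°: ((-131.5 − 155.7) mod 360) = 72.8°.
Offset of -58.8° east of the west edge: ((-58.8 − 155.7) mod 360) = 145.5°.
145.5° > 72.8° ⇒ outside.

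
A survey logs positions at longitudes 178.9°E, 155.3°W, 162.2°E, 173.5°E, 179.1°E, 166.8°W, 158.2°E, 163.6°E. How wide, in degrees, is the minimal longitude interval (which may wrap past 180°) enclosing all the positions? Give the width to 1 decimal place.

Sort the longitudes: -166.8°, -155.3°, +158.2°, +162.2°, +163.6°, +173.5°, +178.9°, +179.1°.
Eastward gaps between consecutive values (wrapping around): 11.5°, 313.5°, 4.0°, 1.4°, 9.9°, 5.4°, 0.2°, 14.1°.
Largest gap = 313.5° ⇒ minimal covering band is its complement: 360° − 313.5° = 46.5°.
Band runs from +158.2° eastward to -155.3°, crossing the antimeridian.

46.5°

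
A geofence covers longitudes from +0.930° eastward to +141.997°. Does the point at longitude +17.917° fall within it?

Band width going east from +0.930° to +141.997°: ((141.997 − 0.930) mod 360) = 141.067°.
Offset of +17.917° east of the west edge: ((17.917 − 0.930) mod 360) = 16.987°.
16.987° ≤ 141.067° ⇒ inside.

Yes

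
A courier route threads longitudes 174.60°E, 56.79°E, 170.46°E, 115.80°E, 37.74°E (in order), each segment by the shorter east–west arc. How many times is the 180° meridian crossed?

Leg 1: +174.60° → +56.79°, shortest Δλ = -117.81° (west) — does not cross 180°.
Leg 2: +56.79° → +170.46°, shortest Δλ = 113.67° (east) — does not cross 180°.
Leg 3: +170.46° → +115.80°, shortest Δλ = -54.66° (west) — does not cross 180°.
Leg 4: +115.80° → +37.74°, shortest Δλ = -78.06° (west) — does not cross 180°.
Total crossings: 0.

0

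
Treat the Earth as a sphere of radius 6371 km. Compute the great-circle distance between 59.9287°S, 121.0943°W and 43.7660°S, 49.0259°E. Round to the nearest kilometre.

8450 km

Δλ = 49.0259 − -121.0943 = 170.1202°.
Δφ = -43.7660 − -59.9287 = 16.1627°.
a = sin²(Δφ/2) + cos φ₁ · cos φ₂ · sin²(Δλ/2) = 0.378943.
c = 2·atan2(√a, √(1−a)) = 1.32625 rad → d = 6371·c ≈ 8449.55 km.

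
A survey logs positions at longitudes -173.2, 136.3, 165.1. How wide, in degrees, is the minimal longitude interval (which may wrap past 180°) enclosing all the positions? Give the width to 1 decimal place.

Sort the longitudes: -173.2°, +136.3°, +165.1°.
Eastward gaps between consecutive values (wrapping around): 309.5°, 28.8°, 21.7°.
Largest gap = 309.5° ⇒ minimal covering band is its complement: 360° − 309.5° = 50.5°.
Band runs from +136.3° eastward to -173.2°, crossing the antimeridian.

50.5°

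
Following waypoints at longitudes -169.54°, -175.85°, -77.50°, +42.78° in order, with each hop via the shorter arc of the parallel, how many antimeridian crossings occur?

0

Leg 1: -169.54° → -175.85°, shortest Δλ = -6.31° (west) — does not cross 180°.
Leg 2: -175.85° → -77.50°, shortest Δλ = 98.35° (east) — does not cross 180°.
Leg 3: -77.50° → +42.78°, shortest Δλ = 120.28° (east) — does not cross 180°.
Total crossings: 0.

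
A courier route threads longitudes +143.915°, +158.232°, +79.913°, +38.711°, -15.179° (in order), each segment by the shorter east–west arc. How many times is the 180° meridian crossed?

0

Leg 1: +143.915° → +158.232°, shortest Δλ = 14.317° (east) — does not cross 180°.
Leg 2: +158.232° → +79.913°, shortest Δλ = -78.319° (west) — does not cross 180°.
Leg 3: +79.913° → +38.711°, shortest Δλ = -41.202° (west) — does not cross 180°.
Leg 4: +38.711° → -15.179°, shortest Δλ = -53.89° (west) — does not cross 180°.
Total crossings: 0.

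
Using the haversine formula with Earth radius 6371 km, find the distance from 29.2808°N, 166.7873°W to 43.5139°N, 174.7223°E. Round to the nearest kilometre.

Δλ = 174.7223 − -166.7873 = 341.5096°; wrapped into (−180°, 180°]: -18.4904°.
Δφ = 43.5139 − 29.2808 = 14.2331°.
a = sin²(Δφ/2) + cos φ₁ · cos φ₂ · sin²(Δλ/2) = 0.031675.
c = 2·atan2(√a, √(1−a)) = 0.35786 rad → d = 6371·c ≈ 2279.91 km.

2280 km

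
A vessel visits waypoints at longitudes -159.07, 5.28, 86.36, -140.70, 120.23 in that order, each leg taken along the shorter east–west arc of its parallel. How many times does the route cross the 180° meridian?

2

Leg 1: -159.07° → +5.28°, shortest Δλ = 164.35° (east) — does not cross 180°.
Leg 2: +5.28° → +86.36°, shortest Δλ = 81.08° (east) — does not cross 180°.
Leg 3: +86.36° → -140.70°, shortest Δλ = 132.94° (east) — crosses 180°.
Leg 4: -140.70° → +120.23°, shortest Δλ = -99.07° (west) — crosses 180°.
Total crossings: 2.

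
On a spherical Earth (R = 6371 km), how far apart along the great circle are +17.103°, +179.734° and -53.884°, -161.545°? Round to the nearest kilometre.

Δλ = -161.545 − 179.734 = -341.279°; wrapped into (−180°, 180°]: 18.721°.
Δφ = -53.884 − 17.103 = -70.987°.
a = sin²(Δφ/2) + cos φ₁ · cos φ₂ · sin²(Δλ/2) = 0.352011.
c = 2·atan2(√a, √(1−a)) = 1.27032 rad → d = 6371·c ≈ 8093.20 km.

8093 km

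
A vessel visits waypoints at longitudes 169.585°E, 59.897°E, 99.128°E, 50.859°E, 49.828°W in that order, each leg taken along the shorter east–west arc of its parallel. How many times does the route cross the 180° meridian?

0

Leg 1: +169.585° → +59.897°, shortest Δλ = -109.688° (west) — does not cross 180°.
Leg 2: +59.897° → +99.128°, shortest Δλ = 39.231° (east) — does not cross 180°.
Leg 3: +99.128° → +50.859°, shortest Δλ = -48.269° (west) — does not cross 180°.
Leg 4: +50.859° → -49.828°, shortest Δλ = -100.687° (west) — does not cross 180°.
Total crossings: 0.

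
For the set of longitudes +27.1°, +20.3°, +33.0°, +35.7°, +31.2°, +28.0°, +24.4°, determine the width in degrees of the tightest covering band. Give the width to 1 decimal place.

Sort the longitudes: +20.3°, +24.4°, +27.1°, +28.0°, +31.2°, +33.0°, +35.7°.
Eastward gaps between consecutive values (wrapping around): 4.1°, 2.7°, 0.9°, 3.2°, 1.8°, 2.7°, 344.6°.
Largest gap = 344.6° ⇒ minimal covering band is its complement: 360° − 344.6° = 15.4°.
Band runs from +20.3° eastward to +35.7°.

15.4°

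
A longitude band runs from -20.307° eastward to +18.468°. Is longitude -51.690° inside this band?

Band width going east from -20.307° to +18.468°: ((18.468 − -20.307) mod 360) = 38.775°.
Offset of -51.690° east of the west edge: ((-51.690 − -20.307) mod 360) = 328.617°.
328.617° > 38.775° ⇒ outside.

No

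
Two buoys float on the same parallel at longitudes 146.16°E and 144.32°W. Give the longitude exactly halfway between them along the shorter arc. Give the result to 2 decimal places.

Signed shortest Δλ from +146.16° to -144.32° is +69.52°.
Midpoint longitude = +146.16° + (+69.52°)/2 = +146.16° + 34.76° = +180.92°.
Normalise into (−180°, 180°]: -179.08°.
(The naïve average (+146.16 + -144.32)/2 = 0.92° is on the wrong side of the globe.)

179.08°W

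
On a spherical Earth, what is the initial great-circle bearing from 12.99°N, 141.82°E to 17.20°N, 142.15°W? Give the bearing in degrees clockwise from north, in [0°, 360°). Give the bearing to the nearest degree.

76°

Δλ = -142.15 − 141.82 = -283.97°; wrapped into (−180°, 180°]: 76.03°.
θ = atan2( sin Δλ · cos φ₂ , cos φ₁ · sin φ₂ − sin φ₁ · cos φ₂ · cos Δλ )
  = atan2(0.92702, 0.23630) = 75.700° → normalised to [0°, 360°): 75.700°.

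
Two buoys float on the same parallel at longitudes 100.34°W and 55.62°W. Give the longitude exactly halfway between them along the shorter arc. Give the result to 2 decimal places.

77.98°W

Signed shortest Δλ from -100.34° to -55.62° is +44.72°.
Midpoint longitude = -100.34° + (+44.72°)/2 = -100.34° + 22.36° = -77.98°.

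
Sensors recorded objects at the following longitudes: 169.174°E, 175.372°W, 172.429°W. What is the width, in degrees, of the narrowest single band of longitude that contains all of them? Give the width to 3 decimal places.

Sort the longitudes: -175.372°, -172.429°, +169.174°.
Eastward gaps between consecutive values (wrapping around): 2.943°, 341.603°, 15.454°.
Largest gap = 341.603° ⇒ minimal covering band is its complement: 360° − 341.603° = 18.397°.
Band runs from +169.174° eastward to -172.429°, crossing the antimeridian.

18.397°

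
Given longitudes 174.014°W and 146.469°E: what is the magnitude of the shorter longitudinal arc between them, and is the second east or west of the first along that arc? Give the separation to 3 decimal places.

Raw difference: 146.469 − -174.014 = 320.483°.
Normalise into (−180°, 180°]: 320.483° − 360° = -39.517°.
Negative ⇒ the second point lies to the west; separation 39.517°.

39.517° west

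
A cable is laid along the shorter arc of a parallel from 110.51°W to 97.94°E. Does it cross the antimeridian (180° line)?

Yes

Naïve |97.94 − -110.51| = 208.45° > 180°, so the shorter arc goes the other way round — across 180°.
Signed shortest Δλ = ((97.94 − -110.51 + 180) mod 360) − 180 = -151.55°.
Going west by 151.55° from -110.51° passes through 180° before reaching +97.94°.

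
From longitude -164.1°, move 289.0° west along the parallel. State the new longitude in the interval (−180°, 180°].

-93.1°

Start at -164.1°; shift −289.0° → -453.1°.
-453.1° lies outside (−180°, 180°]; add 360° → -93.1°.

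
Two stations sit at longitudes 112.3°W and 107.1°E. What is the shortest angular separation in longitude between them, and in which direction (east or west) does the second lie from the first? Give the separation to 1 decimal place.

140.6° west

Raw difference: 107.1 − -112.3 = 219.4°.
Normalise into (−180°, 180°]: 219.4° − 360° = -140.6°.
Negative ⇒ the second point lies to the west; separation 140.6°.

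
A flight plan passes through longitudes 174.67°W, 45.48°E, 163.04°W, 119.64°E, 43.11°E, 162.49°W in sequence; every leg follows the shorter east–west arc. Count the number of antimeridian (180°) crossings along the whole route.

4

Leg 1: -174.67° → +45.48°, shortest Δλ = -139.85° (west) — crosses 180°.
Leg 2: +45.48° → -163.04°, shortest Δλ = 151.48° (east) — crosses 180°.
Leg 3: -163.04° → +119.64°, shortest Δλ = -77.32° (west) — crosses 180°.
Leg 4: +119.64° → +43.11°, shortest Δλ = -76.53° (west) — does not cross 180°.
Leg 5: +43.11° → -162.49°, shortest Δλ = 154.4° (east) — crosses 180°.
Total crossings: 4.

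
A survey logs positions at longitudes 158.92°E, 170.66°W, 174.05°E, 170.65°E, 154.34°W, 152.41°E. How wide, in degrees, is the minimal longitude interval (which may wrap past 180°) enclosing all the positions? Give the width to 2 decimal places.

53.25°

Sort the longitudes: -170.66°, -154.34°, +152.41°, +158.92°, +170.65°, +174.05°.
Eastward gaps between consecutive values (wrapping around): 16.32°, 306.75°, 6.51°, 11.73°, 3.40°, 15.29°.
Largest gap = 306.75° ⇒ minimal covering band is its complement: 360° − 306.75° = 53.25°.
Band runs from +152.41° eastward to -154.34°, crossing the antimeridian.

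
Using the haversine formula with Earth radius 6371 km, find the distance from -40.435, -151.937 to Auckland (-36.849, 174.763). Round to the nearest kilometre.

Δλ = 174.763 − -151.937 = 326.700°; wrapped into (−180°, 180°]: -33.300°.
Δφ = -36.849 − -40.435 = 3.586°.
a = sin²(Δφ/2) + cos φ₁ · cos φ₂ · sin²(Δλ/2) = 0.050982.
c = 2·atan2(√a, √(1−a)) = 0.45551 rad → d = 6371·c ≈ 2902.07 km.

2902 km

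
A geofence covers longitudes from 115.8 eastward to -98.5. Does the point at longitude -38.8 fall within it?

No

Band width going east from +115.8° to -98.5°: ((-98.5 − 115.8) mod 360) = 145.7°.
Offset of -38.8° east of the west edge: ((-38.8 − 115.8) mod 360) = 205.4°.
205.4° > 145.7° ⇒ outside.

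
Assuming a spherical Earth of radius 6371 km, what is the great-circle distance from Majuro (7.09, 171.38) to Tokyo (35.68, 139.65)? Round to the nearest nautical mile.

2447 nmi

Δλ = 139.65 − 171.38 = -31.73°.
Δφ = 35.68 − 7.09 = 28.59°.
a = sin²(Δφ/2) + cos φ₁ · cos φ₂ · sin²(Δλ/2) = 0.121206.
c = 2·atan2(√a, √(1−a)) = 0.71119 rad → d = 6371·c ≈ 4530.98 km ≈ 2446.53 nmi.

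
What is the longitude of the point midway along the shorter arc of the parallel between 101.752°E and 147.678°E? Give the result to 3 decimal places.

124.715°E

Signed shortest Δλ from +101.752° to +147.678° is +45.926°.
Midpoint longitude = +101.752° + (+45.926°)/2 = +101.752° + 22.963° = +124.715°.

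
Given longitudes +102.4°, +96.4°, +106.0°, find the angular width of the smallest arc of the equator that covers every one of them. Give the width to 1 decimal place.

Sort the longitudes: +96.4°, +102.4°, +106.0°.
Eastward gaps between consecutive values (wrapping around): 6.0°, 3.6°, 350.4°.
Largest gap = 350.4° ⇒ minimal covering band is its complement: 360° − 350.4° = 9.6°.
Band runs from +96.4° eastward to +106.0°.

9.6°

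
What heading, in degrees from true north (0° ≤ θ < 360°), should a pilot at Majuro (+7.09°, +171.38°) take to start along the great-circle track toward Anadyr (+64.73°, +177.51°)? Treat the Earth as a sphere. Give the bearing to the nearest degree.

Δλ = 177.51 − 171.38 = 6.13°.
θ = atan2( sin Δλ · cos φ₂ , cos φ₁ · sin φ₂ − sin φ₁ · cos φ₂ · cos Δλ )
  = atan2(0.04558, 0.84500) = 3.088° → normalised to [0°, 360°): 3.088°.

3°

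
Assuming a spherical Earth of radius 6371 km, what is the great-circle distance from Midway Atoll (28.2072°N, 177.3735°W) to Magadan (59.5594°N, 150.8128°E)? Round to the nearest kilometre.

4237 km

Δλ = 150.8128 − -177.3735 = 328.1863°; wrapped into (−180°, 180°]: -31.8137°.
Δφ = 59.5594 − 28.2072 = 31.3522°.
a = sin²(Δφ/2) + cos φ₁ · cos φ₂ · sin²(Δλ/2) = 0.106545.
c = 2·atan2(√a, √(1−a)) = 0.66501 rad → d = 6371·c ≈ 4236.79 km.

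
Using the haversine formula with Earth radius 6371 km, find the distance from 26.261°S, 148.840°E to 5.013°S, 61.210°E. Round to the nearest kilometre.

Δλ = 61.210 − 148.840 = -87.630°.
Δφ = -5.013 − -26.261 = 21.248°.
a = sin²(Δφ/2) + cos φ₁ · cos φ₂ · sin²(Δλ/2) = 0.462197.
c = 2·atan2(√a, √(1−a)) = 1.49512 rad → d = 6371·c ≈ 9525.40 km.

9525 km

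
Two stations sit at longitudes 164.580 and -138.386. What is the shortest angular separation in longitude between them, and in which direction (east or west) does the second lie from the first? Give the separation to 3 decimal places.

Raw difference: -138.386 − 164.580 = -302.966°.
Normalise into (−180°, 180°]: -302.966° + 360° = 57.034°.
Positive ⇒ the second point lies to the east; separation 57.034°.

57.034° east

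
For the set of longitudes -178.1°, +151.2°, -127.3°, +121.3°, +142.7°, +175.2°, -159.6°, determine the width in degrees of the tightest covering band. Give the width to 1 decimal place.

Sort the longitudes: -178.1°, -159.6°, -127.3°, +121.3°, +142.7°, +151.2°, +175.2°.
Eastward gaps between consecutive values (wrapping around): 18.5°, 32.3°, 248.6°, 21.4°, 8.5°, 24.0°, 6.7°.
Largest gap = 248.6° ⇒ minimal covering band is its complement: 360° − 248.6° = 111.4°.
Band runs from +121.3° eastward to -127.3°, crossing the antimeridian.

111.4°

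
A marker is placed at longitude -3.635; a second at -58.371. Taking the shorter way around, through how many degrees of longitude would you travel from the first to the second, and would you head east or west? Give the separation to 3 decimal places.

Raw difference: -58.371 − -3.635 = -54.736°.
Normalise into (−180°, 180°]: -54.736° stays -54.736°.
Negative ⇒ the second point lies to the west; separation 54.736°.

54.736° west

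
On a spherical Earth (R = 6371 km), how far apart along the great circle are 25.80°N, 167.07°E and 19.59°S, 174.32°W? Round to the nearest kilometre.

Δλ = -174.32 − 167.07 = -341.39°; wrapped into (−180°, 180°]: 18.61°.
Δφ = -19.59 − 25.80 = -45.39°.
a = sin²(Δφ/2) + cos φ₁ · cos φ₂ · sin²(Δλ/2) = 0.171036.
c = 2·atan2(√a, √(1−a)) = 0.85273 rad → d = 6371·c ≈ 5432.77 km.

5433 km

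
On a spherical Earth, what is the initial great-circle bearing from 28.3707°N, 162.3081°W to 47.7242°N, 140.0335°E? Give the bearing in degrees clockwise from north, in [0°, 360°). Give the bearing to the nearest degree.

Δλ = 140.0335 − -162.3081 = 302.3416°; wrapped into (−180°, 180°]: -57.6584°.
θ = atan2( sin Δλ · cos φ₂ , cos φ₁ · sin φ₂ − sin φ₁ · cos φ₂ · cos Δλ )
  = atan2(-0.56835, 0.48004) = -49.815° → normalised to [0°, 360°): 310.185°.

310°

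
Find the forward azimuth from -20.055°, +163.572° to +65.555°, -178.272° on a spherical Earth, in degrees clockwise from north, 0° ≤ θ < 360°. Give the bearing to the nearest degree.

Δλ = -178.272 − 163.572 = -341.844°; wrapped into (−180°, 180°]: 18.156°.
θ = atan2( sin Δλ · cos φ₂ , cos φ₁ · sin φ₂ − sin φ₁ · cos φ₂ · cos Δλ )
  = atan2(0.12895, 0.99000) = 7.421° → normalised to [0°, 360°): 7.421°.

7°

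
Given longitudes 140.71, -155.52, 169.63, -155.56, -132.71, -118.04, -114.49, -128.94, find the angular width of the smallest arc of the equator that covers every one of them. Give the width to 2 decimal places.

Sort the longitudes: -155.56°, -155.52°, -132.71°, -128.94°, -118.04°, -114.49°, +140.71°, +169.63°.
Eastward gaps between consecutive values (wrapping around): 0.04°, 22.81°, 3.77°, 10.90°, 3.55°, 255.20°, 28.92°, 34.81°.
Largest gap = 255.20° ⇒ minimal covering band is its complement: 360° − 255.20° = 104.80°.
Band runs from +140.71° eastward to -114.49°, crossing the antimeridian.

104.80°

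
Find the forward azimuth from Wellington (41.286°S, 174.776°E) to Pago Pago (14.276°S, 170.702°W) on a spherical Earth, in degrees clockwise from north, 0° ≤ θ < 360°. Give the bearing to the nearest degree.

29°

Δλ = -170.702 − 174.776 = -345.478°; wrapped into (−180°, 180°]: 14.522°.
θ = atan2( sin Δλ · cos φ₂ , cos φ₁ · sin φ₂ − sin φ₁ · cos φ₂ · cos Δλ )
  = atan2(0.24301, 0.43372) = 29.262° → normalised to [0°, 360°): 29.262°.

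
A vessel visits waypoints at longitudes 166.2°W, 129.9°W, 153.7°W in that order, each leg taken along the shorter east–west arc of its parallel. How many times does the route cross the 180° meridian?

Leg 1: -166.2° → -129.9°, shortest Δλ = 36.3° (east) — does not cross 180°.
Leg 2: -129.9° → -153.7°, shortest Δλ = -23.8° (west) — does not cross 180°.
Total crossings: 0.

0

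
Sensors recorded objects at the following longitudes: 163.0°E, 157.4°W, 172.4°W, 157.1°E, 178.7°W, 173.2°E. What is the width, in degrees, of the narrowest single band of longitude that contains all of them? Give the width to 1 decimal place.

45.5°

Sort the longitudes: -178.7°, -172.4°, -157.4°, +157.1°, +163.0°, +173.2°.
Eastward gaps between consecutive values (wrapping around): 6.3°, 15.0°, 314.5°, 5.9°, 10.2°, 8.1°.
Largest gap = 314.5° ⇒ minimal covering band is its complement: 360° − 314.5° = 45.5°.
Band runs from +157.1° eastward to -157.4°, crossing the antimeridian.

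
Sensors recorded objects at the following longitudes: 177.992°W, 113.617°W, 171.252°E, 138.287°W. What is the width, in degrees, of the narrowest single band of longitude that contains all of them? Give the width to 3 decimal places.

Sort the longitudes: -177.992°, -138.287°, -113.617°, +171.252°.
Eastward gaps between consecutive values (wrapping around): 39.705°, 24.670°, 284.869°, 10.756°.
Largest gap = 284.869° ⇒ minimal covering band is its complement: 360° − 284.869° = 75.131°.
Band runs from +171.252° eastward to -113.617°, crossing the antimeridian.

75.131°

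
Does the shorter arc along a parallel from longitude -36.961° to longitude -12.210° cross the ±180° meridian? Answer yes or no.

Signed shortest Δλ = ((-12.210 − -36.961 + 180) mod 360) − 180 = 24.751°.
Going east by 24.751° from -36.961° reaches -12.210° without touching 180°.

No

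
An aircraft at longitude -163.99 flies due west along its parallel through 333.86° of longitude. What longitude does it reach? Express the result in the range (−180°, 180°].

Start at -163.99°; shift −333.86° → -497.85°.
-497.85° lies outside (−180°, 180°]; add 360° → -137.85°.

-137.85°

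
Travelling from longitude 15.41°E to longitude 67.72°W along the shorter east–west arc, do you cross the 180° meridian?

No

Signed shortest Δλ = ((-67.72 − 15.41 + 180) mod 360) − 180 = -83.13°.
Going west by 83.13° from +15.41° reaches -67.72° without touching 180°.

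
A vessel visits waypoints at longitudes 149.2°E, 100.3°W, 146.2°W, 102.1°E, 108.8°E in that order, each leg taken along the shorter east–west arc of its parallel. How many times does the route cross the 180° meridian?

Leg 1: +149.2° → -100.3°, shortest Δλ = 110.5° (east) — crosses 180°.
Leg 2: -100.3° → -146.2°, shortest Δλ = -45.9° (west) — does not cross 180°.
Leg 3: -146.2° → +102.1°, shortest Δλ = -111.7° (west) — crosses 180°.
Leg 4: +102.1° → +108.8°, shortest Δλ = 6.7° (east) — does not cross 180°.
Total crossings: 2.

2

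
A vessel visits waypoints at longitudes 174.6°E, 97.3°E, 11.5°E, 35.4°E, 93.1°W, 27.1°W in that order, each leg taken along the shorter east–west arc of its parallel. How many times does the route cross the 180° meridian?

0

Leg 1: +174.6° → +97.3°, shortest Δλ = -77.3° (west) — does not cross 180°.
Leg 2: +97.3° → +11.5°, shortest Δλ = -85.8° (west) — does not cross 180°.
Leg 3: +11.5° → +35.4°, shortest Δλ = 23.9° (east) — does not cross 180°.
Leg 4: +35.4° → -93.1°, shortest Δλ = -128.5° (west) — does not cross 180°.
Leg 5: -93.1° → -27.1°, shortest Δλ = 66.0° (east) — does not cross 180°.
Total crossings: 0.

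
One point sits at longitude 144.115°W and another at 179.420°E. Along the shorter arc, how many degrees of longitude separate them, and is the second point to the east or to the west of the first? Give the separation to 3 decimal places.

36.465° west

Raw difference: 179.420 − -144.115 = 323.535°.
Normalise into (−180°, 180°]: 323.535° − 360° = -36.465°.
Negative ⇒ the second point lies to the west; separation 36.465°.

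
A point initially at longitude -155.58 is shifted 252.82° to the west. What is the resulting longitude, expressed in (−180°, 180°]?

Start at -155.58°; shift −252.82° → -408.40°.
-408.40° lies outside (−180°, 180°]; add 360° → -48.40°.

-48.40°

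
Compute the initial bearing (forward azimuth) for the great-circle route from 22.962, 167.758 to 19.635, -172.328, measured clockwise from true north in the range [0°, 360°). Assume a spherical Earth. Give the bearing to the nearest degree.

Δλ = -172.328 − 167.758 = -340.086°; wrapped into (−180°, 180°]: 19.914°.
θ = atan2( sin Δλ · cos φ₂ , cos φ₁ · sin φ₂ − sin φ₁ · cos φ₂ · cos Δλ )
  = atan2(0.32080, -0.03606) = 96.414° → normalised to [0°, 360°): 96.414°.

96°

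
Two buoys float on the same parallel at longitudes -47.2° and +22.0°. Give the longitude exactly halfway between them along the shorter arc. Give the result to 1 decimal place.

-12.6°

Signed shortest Δλ from -47.2° to +22.0° is +69.2°.
Midpoint longitude = -47.2° + (+69.2°)/2 = -47.2° + 34.6° = -12.6°.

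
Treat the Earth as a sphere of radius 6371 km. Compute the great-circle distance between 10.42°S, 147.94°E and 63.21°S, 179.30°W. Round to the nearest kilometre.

6417 km

Δλ = -179.30 − 147.94 = -327.24°; wrapped into (−180°, 180°]: 32.76°.
Δφ = -63.21 − -10.42 = -52.79°.
a = sin²(Δφ/2) + cos φ₁ · cos φ₂ · sin²(Δλ/2) = 0.232885.
c = 2·atan2(√a, √(1−a)) = 1.00720 rad → d = 6371·c ≈ 6416.86 km.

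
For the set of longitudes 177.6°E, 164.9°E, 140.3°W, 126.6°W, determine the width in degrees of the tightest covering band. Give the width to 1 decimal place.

Sort the longitudes: -140.3°, -126.6°, +164.9°, +177.6°.
Eastward gaps between consecutive values (wrapping around): 13.7°, 291.5°, 12.7°, 42.1°.
Largest gap = 291.5° ⇒ minimal covering band is its complement: 360° − 291.5° = 68.5°.
Band runs from +164.9° eastward to -126.6°, crossing the antimeridian.

68.5°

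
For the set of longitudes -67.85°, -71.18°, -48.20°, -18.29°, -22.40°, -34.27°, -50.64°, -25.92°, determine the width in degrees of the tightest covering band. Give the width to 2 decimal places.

52.89°

Sort the longitudes: -71.18°, -67.85°, -50.64°, -48.20°, -34.27°, -25.92°, -22.40°, -18.29°.
Eastward gaps between consecutive values (wrapping around): 3.33°, 17.21°, 2.44°, 13.93°, 8.35°, 3.52°, 4.11°, 307.11°.
Largest gap = 307.11° ⇒ minimal covering band is its complement: 360° − 307.11° = 52.89°.
Band runs from -71.18° eastward to -18.29°.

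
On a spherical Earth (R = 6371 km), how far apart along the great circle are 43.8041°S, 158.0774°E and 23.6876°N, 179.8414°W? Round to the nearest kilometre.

Δλ = -179.8414 − 158.0774 = -337.9188°; wrapped into (−180°, 180°]: 22.0812°.
Δφ = 23.6876 − -43.8041 = 67.4917°.
a = sin²(Δφ/2) + cos φ₁ · cos φ₂ · sin²(Δλ/2) = 0.332829.
c = 2·atan2(√a, √(1−a)) = 1.22989 rad → d = 6371·c ≈ 7835.63 km.

7836 km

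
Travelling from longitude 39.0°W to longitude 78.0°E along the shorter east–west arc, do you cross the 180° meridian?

No

Signed shortest Δλ = ((78.0 − -39.0 + 180) mod 360) − 180 = 117.0°.
Going east by 117.0° from -39.0° reaches +78.0° without touching 180°.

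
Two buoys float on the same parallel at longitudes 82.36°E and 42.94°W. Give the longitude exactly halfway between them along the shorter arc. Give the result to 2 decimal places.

Signed shortest Δλ from +82.36° to -42.94° is -125.30°.
Midpoint longitude = +82.36° + (-125.30°)/2 = +82.36° − 62.65° = +19.71°.

19.71°E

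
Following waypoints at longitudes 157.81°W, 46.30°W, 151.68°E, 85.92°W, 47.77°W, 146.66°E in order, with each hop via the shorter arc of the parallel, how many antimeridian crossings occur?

3

Leg 1: -157.81° → -46.30°, shortest Δλ = 111.51° (east) — does not cross 180°.
Leg 2: -46.30° → +151.68°, shortest Δλ = -162.02° (west) — crosses 180°.
Leg 3: +151.68° → -85.92°, shortest Δλ = 122.4° (east) — crosses 180°.
Leg 4: -85.92° → -47.77°, shortest Δλ = 38.15° (east) — does not cross 180°.
Leg 5: -47.77° → +146.66°, shortest Δλ = -165.57° (west) — crosses 180°.
Total crossings: 3.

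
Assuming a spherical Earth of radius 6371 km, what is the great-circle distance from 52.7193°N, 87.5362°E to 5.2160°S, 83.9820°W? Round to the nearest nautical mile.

7925 nmi

Δλ = -83.9820 − 87.5362 = -171.5182°.
Δφ = -5.2160 − 52.7193 = -57.9353°.
a = sin²(Δφ/2) + cos φ₁ · cos φ₂ · sin²(Δλ/2) = 0.834475.
c = 2·atan2(√a, √(1−a)) = 2.30359 rad → d = 6371·c ≈ 14676.18 km ≈ 7924.51 nmi.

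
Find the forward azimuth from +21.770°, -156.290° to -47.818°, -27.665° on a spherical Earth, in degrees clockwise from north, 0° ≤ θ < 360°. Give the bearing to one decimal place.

135.4°

Δλ = -27.665 − -156.290 = 128.625°.
θ = atan2( sin Δλ · cos φ₂ , cos φ₁ · sin φ₂ − sin φ₁ · cos φ₂ · cos Δλ )
  = atan2(0.52460, -0.53271) = 135.439° → normalised to [0°, 360°): 135.439°.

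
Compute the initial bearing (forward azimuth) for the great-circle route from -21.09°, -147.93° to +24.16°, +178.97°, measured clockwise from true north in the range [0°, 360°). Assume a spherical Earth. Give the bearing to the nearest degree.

Δλ = 178.97 − -147.93 = 326.90°; wrapped into (−180°, 180°]: -33.10°.
θ = atan2( sin Δλ · cos φ₂ , cos φ₁ · sin φ₂ − sin φ₁ · cos φ₂ · cos Δλ )
  = atan2(-0.49827, 0.65691) = -37.181° → normalised to [0°, 360°): 322.819°.

323°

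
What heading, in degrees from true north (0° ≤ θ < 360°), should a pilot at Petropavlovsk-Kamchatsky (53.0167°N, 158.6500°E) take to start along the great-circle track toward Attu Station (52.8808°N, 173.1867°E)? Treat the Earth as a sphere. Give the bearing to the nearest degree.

Δλ = 173.1867 − 158.6500 = 14.5367°.
θ = atan2( sin Δλ · cos φ₂ , cos φ₁ · sin φ₂ − sin φ₁ · cos φ₂ · cos Δλ )
  = atan2(0.15147, 0.01306) = 85.072° → normalised to [0°, 360°): 85.072°.

85°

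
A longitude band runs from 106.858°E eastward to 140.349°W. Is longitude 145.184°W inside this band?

Band width going east from +106.858° to -140.349°: ((-140.349 − 106.858) mod 360) = 112.793°.
Offset of -145.184° east of the west edge: ((-145.184 − 106.858) mod 360) = 107.958°.
107.958° ≤ 112.793° ⇒ inside.

Yes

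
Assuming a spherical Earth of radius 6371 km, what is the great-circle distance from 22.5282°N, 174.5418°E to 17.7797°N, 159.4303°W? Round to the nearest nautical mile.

1492 nmi

Δλ = -159.4303 − 174.5418 = -333.9721°; wrapped into (−180°, 180°]: 26.0279°.
Δφ = 17.7797 − 22.5282 = -4.7485°.
a = sin²(Δφ/2) + cos φ₁ · cos φ₂ · sin²(Δλ/2) = 0.046319.
c = 2·atan2(√a, √(1−a)) = 0.43383 rad → d = 6371·c ≈ 2763.94 km ≈ 1492.41 nmi.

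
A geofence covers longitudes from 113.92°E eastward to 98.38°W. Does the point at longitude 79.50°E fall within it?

No

Band width going east from +113.92° to -98.38°: ((-98.38 − 113.92) mod 360) = 147.70°.
Offset of +79.50° east of the west edge: ((79.50 − 113.92) mod 360) = 325.58°.
325.58° > 147.70° ⇒ outside.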